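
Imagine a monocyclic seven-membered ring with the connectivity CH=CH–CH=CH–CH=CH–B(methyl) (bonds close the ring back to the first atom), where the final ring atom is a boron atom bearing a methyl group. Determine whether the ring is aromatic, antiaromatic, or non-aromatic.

Every ring atom contributes a p orbital perpendicular to the ring (each doubly-bonded ring atom is sp² with one p-orbital electron; the boron has an empty p orbital), so the π system is cyclic and fully conjugated.
π-electron count: 3 × 2 = 6 from the double-bond units + 0 from the B(methyl) atom = 6.
Since 6 = 4·1 + 2, the ring meets the 4n+2 criterion.

Aromatic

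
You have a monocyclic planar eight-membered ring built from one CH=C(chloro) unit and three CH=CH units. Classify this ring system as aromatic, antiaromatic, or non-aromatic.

Antiaromatic

The p orbitals form a continuous loop: every atom in a ring double bond is sp² and brings one electron to the p orbital. The ring is fully conjugated.
Counting π electrons: 4 × 2 = 8 from the 4 double-bond units.
A 4n π count (8, n = 2) in a planar conjugated ring means antiaromatic.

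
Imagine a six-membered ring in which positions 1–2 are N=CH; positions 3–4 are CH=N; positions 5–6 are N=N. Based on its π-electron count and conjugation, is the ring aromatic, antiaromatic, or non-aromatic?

Aromatic

The p orbitals form a continuous loop: each doubly-bonded ring atom is sp² with one p-orbital electron; each sp² =N– keeps its lone pair in-plane and puts one electron into the π system. The ring is fully conjugated.
Tallying contributions gives 3 × 2 = 6 from the 3 double-bond units.
With 6 π electrons (n = 1), the Hückel 4n+2 condition holds.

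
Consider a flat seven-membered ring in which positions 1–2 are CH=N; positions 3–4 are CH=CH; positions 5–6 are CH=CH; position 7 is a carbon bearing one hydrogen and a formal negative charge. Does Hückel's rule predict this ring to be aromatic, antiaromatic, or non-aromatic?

The p orbitals form a continuous loop: every atom in a ring double bond is sp² and brings one electron to the p orbital; each sp² =N– keeps its lone pair in-plane and puts one electron into the π system; the carbanion's lone pair occupies the p orbital. The ring is fully conjugated.
Counting π electrons: 3 × 2 = 6 from the double-bond units + 2 from the CH(-) atom = 8.
8 = 4(2); a planar, fully conjugated 4n system is antiaromatic.

Antiaromatic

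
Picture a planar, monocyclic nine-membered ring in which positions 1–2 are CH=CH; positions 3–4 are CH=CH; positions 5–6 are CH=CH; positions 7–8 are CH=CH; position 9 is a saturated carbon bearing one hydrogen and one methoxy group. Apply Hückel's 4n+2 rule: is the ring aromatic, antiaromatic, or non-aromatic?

Non-aromatic

Because that saturated carbon is sp³ and has no p orbital in the ring π system at the CH(methoxy) position, the π system cannot extend all the way around the ring.
Broken conjugation rules out both aromaticity and antiaromaticity.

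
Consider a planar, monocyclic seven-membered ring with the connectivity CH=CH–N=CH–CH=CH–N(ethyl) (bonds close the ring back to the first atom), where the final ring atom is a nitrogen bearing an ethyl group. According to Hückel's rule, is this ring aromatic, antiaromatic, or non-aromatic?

Antiaromatic

All ring atoms are sp² and supply a p orbital to the ring (the double-bond atoms are sp², each contributing one p electron; each sp² =N– keeps its lone pair in-plane and puts one electron into the π system; the pyrrole-type nitrogen donates its lone pair from the p orbital); the conjugation is uninterrupted.
Tallying contributions gives 3 × 2 = 6 from the double-bond units + 2 from the N(ethyl) atom = 8.
A 4n π count (8, n = 2) in a planar conjugated ring means antiaromatic.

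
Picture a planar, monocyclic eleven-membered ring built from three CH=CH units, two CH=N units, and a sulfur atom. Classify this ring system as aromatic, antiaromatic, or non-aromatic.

Antiaromatic

The p orbitals form a continuous loop: every atom in a ring double bond is sp² and brings one electron to the p orbital; each sp² =N– keeps its lone pair in-plane and puts one electron into the π system; the sulfur donates one lone pair from its p orbital. The ring is fully conjugated.
π-electron count: 5 × 2 = 10 from the double-bond units + 2 from the S atom = 12.
With 12 = 4·3 π electrons, Hückel's rule classifies the planar ring as antiaromatic.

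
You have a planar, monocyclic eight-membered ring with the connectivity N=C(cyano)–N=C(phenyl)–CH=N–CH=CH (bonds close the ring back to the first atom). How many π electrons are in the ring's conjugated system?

The p orbitals form a continuous loop: the double-bond atoms are sp², each contributing one p electron; each =N– nitrogen is pyridine-type (lone pair in the sp² plane, one electron in the p orbital). The ring is fully conjugated.
Tallying contributions gives 4 × 2 = 8 from the 4 double-bond units.

8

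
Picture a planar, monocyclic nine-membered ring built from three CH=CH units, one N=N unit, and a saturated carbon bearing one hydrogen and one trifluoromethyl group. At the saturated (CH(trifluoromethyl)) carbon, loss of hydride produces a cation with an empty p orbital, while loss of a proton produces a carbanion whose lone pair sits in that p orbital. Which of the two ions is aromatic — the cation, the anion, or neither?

The anion

In either ion the ring is fully conjugated: every atom, including the new sp² carbon, supplies a p orbital.
Cation: 4 × 2 + 0 = 8 π electrons → 4(2), antiaromatic.
Anion: 4 × 2 + 2 = 10 π electrons → 4(2)+2, aromatic.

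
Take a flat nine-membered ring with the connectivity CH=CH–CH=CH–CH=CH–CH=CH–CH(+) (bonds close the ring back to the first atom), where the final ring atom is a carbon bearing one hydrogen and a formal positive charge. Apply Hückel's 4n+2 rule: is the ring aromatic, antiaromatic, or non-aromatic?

Check conjugation: the double-bond atoms are sp², each contributing one p electron; the carbocation has an empty p orbital — every position has a p orbital, so the cyclic π system is continuous.
Counting π electrons: 4 × 2 = 8 from the double-bond units + 0 from the CH(+) atom = 8.
8 is a 4n count (n = 2), so the planar conjugated ring is antiaromatic.

Antiaromatic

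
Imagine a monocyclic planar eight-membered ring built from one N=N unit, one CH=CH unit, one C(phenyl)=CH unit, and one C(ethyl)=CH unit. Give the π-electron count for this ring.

8

Every ring atom contributes a p orbital perpendicular to the ring (the double-bond atoms are sp², each contributing one p electron; each =N– nitrogen is pyridine-type (lone pair in the sp² plane, one electron in the p orbital)), so the π system is cyclic and fully conjugated.
Adding the contributions, 4 × 2 = 8 from the 4 double-bond units.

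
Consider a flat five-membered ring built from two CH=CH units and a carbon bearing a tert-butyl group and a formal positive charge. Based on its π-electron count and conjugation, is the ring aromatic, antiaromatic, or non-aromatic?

Check conjugation: each doubly-bonded ring atom is sp² with one p-orbital electron; the carbocation has an empty p orbital — every position has a p orbital, so the cyclic π system is continuous.
π-electron count: 2 × 2 = 4 from the double-bond units + 0 from the C(tert-butyl)(+) atom = 4.
With 4 = 4·1 π electrons, Hückel's rule classifies the planar ring as antiaromatic.

Antiaromatic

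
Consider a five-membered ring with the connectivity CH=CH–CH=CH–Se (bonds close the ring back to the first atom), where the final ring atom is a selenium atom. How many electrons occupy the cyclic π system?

6

The p orbitals form a continuous loop: every atom in a ring double bond is sp² and brings one electron to the p orbital; the selenium donates one lone pair from its p orbital. The ring is fully conjugated.
Counting π electrons: 2 × 2 = 4 from the double-bond units + 2 from the Se atom = 6.
(The species described is selenophene.)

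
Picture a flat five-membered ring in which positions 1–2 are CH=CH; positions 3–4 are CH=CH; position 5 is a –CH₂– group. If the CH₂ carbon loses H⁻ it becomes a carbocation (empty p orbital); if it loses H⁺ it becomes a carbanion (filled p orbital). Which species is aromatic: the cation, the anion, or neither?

In both ions every ring atom is sp² and contributes a p orbital, so both rings are fully conjugated.
Cation: 2 × 2 + 0 = 4 π electrons → 4(1), antiaromatic.
Anion: 2 × 2 + 2 = 6 π electrons → 4(1)+2, aromatic.

The anion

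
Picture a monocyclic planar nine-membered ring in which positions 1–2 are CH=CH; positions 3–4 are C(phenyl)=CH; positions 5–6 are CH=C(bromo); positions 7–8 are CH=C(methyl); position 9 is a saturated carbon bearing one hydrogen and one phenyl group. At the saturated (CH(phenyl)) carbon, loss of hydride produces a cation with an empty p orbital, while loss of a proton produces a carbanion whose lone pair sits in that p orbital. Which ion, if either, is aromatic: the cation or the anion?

In either ion the ring is fully conjugated: every atom, including the new sp² carbon, supplies a p orbital.
Cation: 4 × 2 + 0 = 8 π electrons → 4(2), antiaromatic.
Anion: 4 × 2 + 2 = 10 π electrons → 4(2)+2, aromatic.

The anion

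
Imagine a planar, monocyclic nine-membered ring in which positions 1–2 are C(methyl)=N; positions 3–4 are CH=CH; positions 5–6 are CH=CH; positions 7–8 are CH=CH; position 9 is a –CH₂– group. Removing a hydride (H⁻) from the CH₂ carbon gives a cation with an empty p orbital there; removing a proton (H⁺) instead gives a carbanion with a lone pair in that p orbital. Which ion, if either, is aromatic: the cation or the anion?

The anion

Once that carbon is sp², every ring atom has a p orbital and both ions are fully conjugated.
Cation: 4 × 2 + 0 = 8 π electrons → 4(2), antiaromatic.
Anion: 4 × 2 + 2 = 10 π electrons → 4(2)+2, aromatic.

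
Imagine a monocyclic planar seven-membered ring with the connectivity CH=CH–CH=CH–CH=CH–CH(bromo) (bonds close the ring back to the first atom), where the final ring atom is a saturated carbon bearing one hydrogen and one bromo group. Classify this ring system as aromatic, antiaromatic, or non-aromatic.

Non-aromatic

At the CH(bromo) position, that saturated carbon is sp³ and has no p orbital in the ring π system; the ring's p-orbital overlap is broken there.
Broken conjugation rules out both aromaticity and antiaromaticity.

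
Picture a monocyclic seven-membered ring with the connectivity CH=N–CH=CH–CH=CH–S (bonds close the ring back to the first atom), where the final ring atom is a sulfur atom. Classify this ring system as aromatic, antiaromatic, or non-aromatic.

Antiaromatic

Check conjugation: every atom in a ring double bond is sp² and brings one electron to the p orbital; the doubly-bonded nitrogens are pyridine-type — their lone pairs lie in the ring plane, leaving one electron in the p orbital; the sulfur donates one lone pair from its p orbital — every position has a p orbital, so the cyclic π system is continuous.
Counting π electrons: 3 × 2 = 6 from the double-bond units + 2 from the S atom = 8.
A 4n π count (8, n = 2) in a planar conjugated ring means antiaromatic.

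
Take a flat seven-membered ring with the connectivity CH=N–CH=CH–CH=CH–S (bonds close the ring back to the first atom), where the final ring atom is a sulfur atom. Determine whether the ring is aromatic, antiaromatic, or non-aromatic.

Antiaromatic

The p orbitals form a continuous loop: each doubly-bonded ring atom is sp² with one p-orbital electron; each =N– nitrogen is pyridine-type (lone pair in the sp² plane, one electron in the p orbital); the sulfur donates one lone pair from its p orbital. The ring is fully conjugated.
Tallying contributions gives 3 × 2 = 6 from the double-bond units + 2 from the S atom = 8.
A 4n π count (8, n = 2) in a planar conjugated ring means antiaromatic.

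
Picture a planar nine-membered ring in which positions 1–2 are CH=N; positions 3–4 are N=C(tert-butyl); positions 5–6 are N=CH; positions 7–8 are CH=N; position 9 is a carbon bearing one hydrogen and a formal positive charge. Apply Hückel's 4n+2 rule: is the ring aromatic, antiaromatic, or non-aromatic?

All ring atoms are sp² and supply a p orbital to the ring (each doubly-bonded ring atom is sp² with one p-orbital electron; the doubly-bonded nitrogens are pyridine-type — their lone pairs lie in the ring plane, leaving one electron in the p orbital; the carbocation has an empty p orbital); the conjugation is uninterrupted.
π-electron count: 4 × 2 = 8 from the double-bond units + 0 from the CH(+) atom = 8.
With 8 = 4·2 π electrons, Hückel's rule classifies the planar ring as antiaromatic.

Antiaromatic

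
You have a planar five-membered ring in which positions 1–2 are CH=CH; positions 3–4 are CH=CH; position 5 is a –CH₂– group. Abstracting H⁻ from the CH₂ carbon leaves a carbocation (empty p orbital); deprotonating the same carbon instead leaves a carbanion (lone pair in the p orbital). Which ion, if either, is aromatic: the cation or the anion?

The anion

In either ion the ring is fully conjugated: every atom, including the new sp² carbon, supplies a p orbital.
Cation: 2 × 2 + 0 = 4 π electrons → 4(1), antiaromatic.
Anion: 2 × 2 + 2 = 6 π electrons → 4(1)+2, aromatic.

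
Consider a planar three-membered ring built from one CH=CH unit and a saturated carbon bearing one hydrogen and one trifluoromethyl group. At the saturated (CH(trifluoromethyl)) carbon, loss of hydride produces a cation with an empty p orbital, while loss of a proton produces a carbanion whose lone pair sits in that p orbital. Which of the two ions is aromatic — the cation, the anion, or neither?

The cation

In either ion the ring is fully conjugated: every atom, including the new sp² carbon, supplies a p orbital.
Cation: 1 × 2 + 0 = 2 π electrons → 4(0)+2, aromatic.
Anion: 1 × 2 + 2 = 4 π electrons → 4(1), antiaromatic.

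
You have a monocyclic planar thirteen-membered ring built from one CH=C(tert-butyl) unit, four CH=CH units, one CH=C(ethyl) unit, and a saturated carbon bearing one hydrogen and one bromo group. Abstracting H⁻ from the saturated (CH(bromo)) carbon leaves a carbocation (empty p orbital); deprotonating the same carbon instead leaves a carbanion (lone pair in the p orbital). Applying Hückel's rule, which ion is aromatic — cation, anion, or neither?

The anion

In both ions every ring atom is sp² and contributes a p orbital, so both rings are fully conjugated.
Cation: 6 × 2 + 0 = 12 π electrons → 4(3), antiaromatic.
Anion: 6 × 2 + 2 = 14 π electrons → 4(3)+2, aromatic.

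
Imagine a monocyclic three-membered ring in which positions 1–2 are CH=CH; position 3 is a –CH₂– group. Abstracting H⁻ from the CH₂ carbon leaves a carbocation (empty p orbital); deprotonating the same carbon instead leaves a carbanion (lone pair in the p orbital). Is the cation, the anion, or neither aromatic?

The cation

In either ion the ring is fully conjugated: every atom, including the new sp² carbon, supplies a p orbital.
Cation: 1 × 2 + 0 = 2 π electrons → 4(0)+2, aromatic.
Anion: 1 × 2 + 2 = 4 π electrons → 4(1), antiaromatic.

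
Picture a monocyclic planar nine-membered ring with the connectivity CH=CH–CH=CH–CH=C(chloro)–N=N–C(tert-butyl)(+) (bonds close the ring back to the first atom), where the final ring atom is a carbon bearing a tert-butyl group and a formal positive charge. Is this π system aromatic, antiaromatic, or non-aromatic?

Antiaromatic

Every ring atom contributes a p orbital perpendicular to the ring (the double-bond atoms are sp², each contributing one p electron; each sp² =N– keeps its lone pair in-plane and puts one electron into the π system; the carbocation has an empty p orbital), so the π system is cyclic and fully conjugated.
Counting π electrons: 4 × 2 = 8 from the double-bond units + 0 from the C(tert-butyl)(+) atom = 8.
8 = 4(2); a planar, fully conjugated 4n system is antiaromatic.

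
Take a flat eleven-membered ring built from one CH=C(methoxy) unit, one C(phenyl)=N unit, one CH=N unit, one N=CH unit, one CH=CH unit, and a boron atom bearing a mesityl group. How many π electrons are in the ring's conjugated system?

10

The p orbitals form a continuous loop: the double-bond atoms are sp², each contributing one p electron; each =N– nitrogen is pyridine-type (lone pair in the sp² plane, one electron in the p orbital); the boron has an empty p orbital. The ring is fully conjugated.
Counting π electrons: 5 × 2 = 10 from the double-bond units + 0 from the B(mesityl) atom = 10.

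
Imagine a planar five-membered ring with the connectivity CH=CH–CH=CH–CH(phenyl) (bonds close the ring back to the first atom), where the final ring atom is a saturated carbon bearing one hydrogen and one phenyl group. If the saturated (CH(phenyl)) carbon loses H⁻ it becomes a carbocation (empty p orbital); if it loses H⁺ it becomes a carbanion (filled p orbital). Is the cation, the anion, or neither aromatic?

The anion

In either ion the ring is fully conjugated: every atom, including the new sp² carbon, supplies a p orbital.
Cation: 2 × 2 + 0 = 4 π electrons → 4(1), antiaromatic.
Anion: 2 × 2 + 2 = 6 π electrons → 4(1)+2, aromatic.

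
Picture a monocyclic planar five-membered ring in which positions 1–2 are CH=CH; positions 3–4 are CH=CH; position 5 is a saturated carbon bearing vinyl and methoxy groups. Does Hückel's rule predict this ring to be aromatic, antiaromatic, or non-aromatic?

Non-aromatic

The C(vinyl)(methoxy) position has four σ bonds — that saturated carbon is sp³ and has no p orbital in the ring π system — so the cyclic conjugation is interrupted.
A ring that is not fully conjugated cannot be aromatic or antiaromatic regardless of its π-electron count.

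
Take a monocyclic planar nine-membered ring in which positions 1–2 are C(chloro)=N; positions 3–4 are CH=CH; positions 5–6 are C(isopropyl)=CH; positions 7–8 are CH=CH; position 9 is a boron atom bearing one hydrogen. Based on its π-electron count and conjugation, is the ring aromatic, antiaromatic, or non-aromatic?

Antiaromatic

All ring atoms are sp² and supply a p orbital to the ring (each doubly-bonded ring atom is sp² with one p-orbital electron; each sp² =N– keeps its lone pair in-plane and puts one electron into the π system; the boron has an empty p orbital); the conjugation is uninterrupted.
π-electron count: 4 × 2 = 8 from the double-bond units + 0 from the BH atom = 8.
8 is a 4n count (n = 2), so the planar conjugated ring is antiaromatic.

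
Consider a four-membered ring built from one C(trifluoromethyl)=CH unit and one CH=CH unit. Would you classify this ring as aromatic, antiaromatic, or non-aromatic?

Antiaromatic

Every ring atom contributes a p orbital perpendicular to the ring (the double-bond atoms are sp², each contributing one p electron), so the π system is cyclic and fully conjugated.
π-electron count: 2 × 2 = 4 from the 2 double-bond units.
With 4 = 4·1 π electrons, Hückel's rule classifies the planar ring as antiaromatic.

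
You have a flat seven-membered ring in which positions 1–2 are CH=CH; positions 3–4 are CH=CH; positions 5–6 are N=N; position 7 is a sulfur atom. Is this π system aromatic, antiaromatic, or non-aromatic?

All ring atoms are sp² and supply a p orbital to the ring (each doubly-bonded ring atom is sp² with one p-orbital electron; the doubly-bonded nitrogens are pyridine-type — their lone pairs lie in the ring plane, leaving one electron in the p orbital; the sulfur donates one lone pair from its p orbital); the conjugation is uninterrupted.
Adding the contributions, 3 × 2 = 6 from the double-bond units + 2 from the S atom = 8.
A 4n π count (8, n = 2) in a planar conjugated ring means antiaromatic.

Antiaromatic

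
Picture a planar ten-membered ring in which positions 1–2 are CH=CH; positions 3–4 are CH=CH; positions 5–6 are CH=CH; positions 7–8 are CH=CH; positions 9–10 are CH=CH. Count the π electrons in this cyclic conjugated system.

The p orbitals form a continuous loop: each doubly-bonded ring atom is sp² with one p-orbital electron. The ring is fully conjugated.
Tallying contributions gives 5 × 2 = 10 from the 5 double-bond units.

10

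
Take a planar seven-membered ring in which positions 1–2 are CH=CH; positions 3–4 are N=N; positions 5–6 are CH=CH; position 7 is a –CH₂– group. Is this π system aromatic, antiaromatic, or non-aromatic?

The CH2 position has four σ bonds — the tetrahedral CH₂ carbon is sp³ and has no p orbital in the ring π system — so the cyclic conjugation is interrupted.
A ring that is not fully conjugated cannot be aromatic or antiaromatic regardless of its π-electron count.

Non-aromatic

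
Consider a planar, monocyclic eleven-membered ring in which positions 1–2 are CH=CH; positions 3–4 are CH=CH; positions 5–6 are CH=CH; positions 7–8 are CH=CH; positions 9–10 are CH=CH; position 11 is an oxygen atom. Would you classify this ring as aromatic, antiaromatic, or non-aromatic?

Antiaromatic

Every ring atom contributes a p orbital perpendicular to the ring (the double-bond atoms are sp², each contributing one p electron; the oxygen donates one lone pair from its p orbital), so the π system is cyclic and fully conjugated.
π-electron count: 5 × 2 = 10 from the double-bond units + 2 from the O atom = 12.
With 12 = 4·3 π electrons, Hückel's rule classifies the planar ring as antiaromatic.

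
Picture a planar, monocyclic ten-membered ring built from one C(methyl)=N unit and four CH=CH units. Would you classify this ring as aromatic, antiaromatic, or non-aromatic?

Aromatic

Every ring atom contributes a p orbital perpendicular to the ring (every atom in a ring double bond is sp² and brings one electron to the p orbital; each =N– nitrogen is pyridine-type (lone pair in the sp² plane, one electron in the p orbital)), so the π system is cyclic and fully conjugated.
Counting π electrons: 5 × 2 = 10 from the 5 double-bond units.
Since 10 = 4·2 + 2, the ring meets the 4n+2 criterion.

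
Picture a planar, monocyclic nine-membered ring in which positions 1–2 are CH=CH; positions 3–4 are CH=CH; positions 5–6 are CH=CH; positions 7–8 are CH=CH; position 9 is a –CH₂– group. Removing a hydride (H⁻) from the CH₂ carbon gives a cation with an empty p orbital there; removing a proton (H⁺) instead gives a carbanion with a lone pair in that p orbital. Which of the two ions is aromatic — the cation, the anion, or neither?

The anion

In both ions every ring atom is sp² and contributes a p orbital, so both rings are fully conjugated.
Cation: 4 × 2 + 0 = 8 π electrons → 4(2), antiaromatic.
Anion: 4 × 2 + 2 = 10 π electrons → 4(2)+2, aromatic.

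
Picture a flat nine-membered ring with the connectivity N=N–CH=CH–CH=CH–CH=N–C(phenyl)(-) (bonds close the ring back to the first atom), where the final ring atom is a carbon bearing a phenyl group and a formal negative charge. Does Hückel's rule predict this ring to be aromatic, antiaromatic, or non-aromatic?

Aromatic

Every ring atom contributes a p orbital perpendicular to the ring (every atom in a ring double bond is sp² and brings one electron to the p orbital; each sp² =N– keeps its lone pair in-plane and puts one electron into the π system; the carbanion's lone pair occupies the p orbital), so the π system is cyclic and fully conjugated.
Adding the contributions, 4 × 2 = 8 from the double-bond units + 2 from the C(phenyl)(-) atom = 10.
That gives a 4n+2 count (10, n = 2).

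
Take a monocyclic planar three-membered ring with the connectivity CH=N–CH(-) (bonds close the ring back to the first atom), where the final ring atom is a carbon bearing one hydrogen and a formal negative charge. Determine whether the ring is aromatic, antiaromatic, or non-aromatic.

Every ring atom contributes a p orbital perpendicular to the ring (each doubly-bonded ring atom is sp² with one p-orbital electron; each sp² =N– keeps its lone pair in-plane and puts one electron into the π system; the carbanion's lone pair occupies the p orbital), so the π system is cyclic and fully conjugated.
Tallying contributions gives 1 × 2 = 2 from the double-bond unit + 2 from the CH(-) atom = 4.
4 = 4(1); a planar, fully conjugated 4n system is antiaromatic.

Antiaromatic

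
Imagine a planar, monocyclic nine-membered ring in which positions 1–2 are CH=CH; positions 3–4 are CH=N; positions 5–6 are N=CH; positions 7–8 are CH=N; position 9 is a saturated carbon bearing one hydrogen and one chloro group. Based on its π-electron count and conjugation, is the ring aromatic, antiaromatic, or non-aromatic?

Non-aromatic

The CH(chloro) position has four σ bonds — that saturated carbon is sp³ and has no p orbital in the ring π system — so the cyclic conjugation is interrupted.
Without a continuous loop of overlapping p orbitals the Hückel electron count never comes into play.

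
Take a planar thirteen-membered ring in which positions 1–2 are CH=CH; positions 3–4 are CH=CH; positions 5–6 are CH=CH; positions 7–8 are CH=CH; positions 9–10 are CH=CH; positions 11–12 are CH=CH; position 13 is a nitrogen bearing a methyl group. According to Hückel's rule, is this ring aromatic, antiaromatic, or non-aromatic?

Every ring atom contributes a p orbital perpendicular to the ring (the double-bond atoms are sp², each contributing one p electron; the pyrrole-type nitrogen donates its lone pair from the p orbital), so the π system is cyclic and fully conjugated.
Tallying contributions gives 6 × 2 = 12 from the double-bond units + 2 from the N(methyl) atom = 14.
That gives a 4n+2 count (14, n = 3).

Aromatic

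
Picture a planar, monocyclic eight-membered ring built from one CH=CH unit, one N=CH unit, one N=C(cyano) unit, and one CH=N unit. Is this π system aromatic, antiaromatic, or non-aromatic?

Antiaromatic

The p orbitals form a continuous loop: every atom in a ring double bond is sp² and brings one electron to the p orbital; each =N– nitrogen is pyridine-type (lone pair in the sp² plane, one electron in the p orbital). The ring is fully conjugated.
Tallying contributions gives 4 × 2 = 8 from the 4 double-bond units.
A 4n π count (8, n = 2) in a planar conjugated ring means antiaromatic.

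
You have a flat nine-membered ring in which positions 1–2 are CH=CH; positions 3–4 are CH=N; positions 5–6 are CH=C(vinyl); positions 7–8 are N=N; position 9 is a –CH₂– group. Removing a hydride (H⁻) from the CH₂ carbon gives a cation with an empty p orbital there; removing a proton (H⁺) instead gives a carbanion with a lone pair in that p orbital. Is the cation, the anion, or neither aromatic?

Once that carbon is sp², every ring atom has a p orbital and both ions are fully conjugated.
Cation: 4 × 2 + 0 = 8 π electrons → 4(2), antiaromatic.
Anion: 4 × 2 + 2 = 10 π electrons → 4(2)+2, aromatic.

The anion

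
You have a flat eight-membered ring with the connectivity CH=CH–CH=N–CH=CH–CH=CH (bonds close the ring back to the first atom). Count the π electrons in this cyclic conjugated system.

Check conjugation: each doubly-bonded ring atom is sp² with one p-orbital electron; each sp² =N– keeps its lone pair in-plane and puts one electron into the π system — every position has a p orbital, so the cyclic π system is continuous.
Tallying contributions gives 4 × 2 = 8 from the 4 double-bond units.

8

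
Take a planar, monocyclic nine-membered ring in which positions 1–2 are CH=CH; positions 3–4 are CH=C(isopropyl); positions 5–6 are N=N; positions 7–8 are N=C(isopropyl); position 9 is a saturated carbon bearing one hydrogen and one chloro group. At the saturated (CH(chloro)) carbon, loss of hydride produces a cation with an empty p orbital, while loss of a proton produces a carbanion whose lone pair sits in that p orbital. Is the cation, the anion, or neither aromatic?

The anion

In either ion the ring is fully conjugated: every atom, including the new sp² carbon, supplies a p orbital.
Cation: 4 × 2 + 0 = 8 π electrons → 4(2), antiaromatic.
Anion: 4 × 2 + 2 = 10 π electrons → 4(2)+2, aromatic.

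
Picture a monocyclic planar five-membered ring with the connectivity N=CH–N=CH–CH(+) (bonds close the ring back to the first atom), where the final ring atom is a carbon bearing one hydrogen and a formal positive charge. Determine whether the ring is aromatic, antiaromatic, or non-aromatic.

All ring atoms are sp² and supply a p orbital to the ring (every atom in a ring double bond is sp² and brings one electron to the p orbital; the doubly-bonded nitrogens are pyridine-type — their lone pairs lie in the ring plane, leaving one electron in the p orbital; the carbocation has an empty p orbital); the conjugation is uninterrupted.
Tallying contributions gives 2 × 2 = 4 from the double-bond units + 0 from the CH(+) atom = 4.
With 4 = 4·1 π electrons, Hückel's rule classifies the planar ring as antiaromatic.

Antiaromatic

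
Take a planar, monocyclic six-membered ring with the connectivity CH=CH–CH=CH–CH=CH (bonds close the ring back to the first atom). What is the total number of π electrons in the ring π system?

The p orbitals form a continuous loop: each doubly-bonded ring atom is sp² with one p-orbital electron. The ring is fully conjugated.
Counting π electrons: 3 × 2 = 6 from the 3 double-bond units.
(The species described is benzene.)

6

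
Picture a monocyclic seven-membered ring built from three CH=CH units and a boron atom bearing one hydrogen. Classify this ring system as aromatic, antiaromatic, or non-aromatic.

Check conjugation: the double-bond atoms are sp², each contributing one p electron; the boron has an empty p orbital — every position has a p orbital, so the cyclic π system is continuous.
Tallying contributions gives 3 × 2 = 6 from the double-bond units + 0 from the BH atom = 6.
With 6 π electrons (n = 1), the Hückel 4n+2 condition holds.

Aromatic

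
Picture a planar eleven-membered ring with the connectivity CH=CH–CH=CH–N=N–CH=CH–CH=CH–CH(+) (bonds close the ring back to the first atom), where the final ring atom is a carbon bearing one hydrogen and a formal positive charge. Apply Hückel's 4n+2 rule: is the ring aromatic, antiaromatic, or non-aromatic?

Every ring atom contributes a p orbital perpendicular to the ring (every atom in a ring double bond is sp² and brings one electron to the p orbital; each =N– nitrogen is pyridine-type (lone pair in the sp² plane, one electron in the p orbital); the carbocation has an empty p orbital), so the π system is cyclic and fully conjugated.
π-electron count: 5 × 2 = 10 from the double-bond units + 0 from the CH(+) atom = 10.
With 10 π electrons (n = 2), the Hückel 4n+2 condition holds.

Aromatic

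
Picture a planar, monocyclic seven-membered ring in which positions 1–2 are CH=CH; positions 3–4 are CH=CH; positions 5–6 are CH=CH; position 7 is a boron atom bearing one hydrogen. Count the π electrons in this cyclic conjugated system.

The p orbitals form a continuous loop: each doubly-bonded ring atom is sp² with one p-orbital electron; the boron has an empty p orbital. The ring is fully conjugated.
π-electron count: 3 × 2 = 6 from the double-bond units + 0 from the BH atom = 6.

6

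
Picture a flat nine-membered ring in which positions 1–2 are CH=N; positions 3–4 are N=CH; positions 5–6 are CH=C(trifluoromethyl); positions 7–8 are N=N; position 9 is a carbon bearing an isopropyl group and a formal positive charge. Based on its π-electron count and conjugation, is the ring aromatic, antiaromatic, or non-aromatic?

The p orbitals form a continuous loop: the double-bond atoms are sp², each contributing one p electron; each sp² =N– keeps its lone pair in-plane and puts one electron into the π system; the carbocation has an empty p orbital. The ring is fully conjugated.
Adding the contributions, 4 × 2 = 8 from the double-bond units + 0 from the C(isopropyl)(+) atom = 8.
8 = 4(2); a planar, fully conjugated 4n system is antiaromatic.

Antiaromatic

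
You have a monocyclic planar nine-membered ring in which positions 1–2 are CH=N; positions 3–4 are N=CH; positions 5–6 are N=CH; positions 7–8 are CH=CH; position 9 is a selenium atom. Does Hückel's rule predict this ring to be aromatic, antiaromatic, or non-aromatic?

Aromatic

Every ring atom contributes a p orbital perpendicular to the ring (every atom in a ring double bond is sp² and brings one electron to the p orbital; each sp² =N– keeps its lone pair in-plane and puts one electron into the π system; the selenium donates one lone pair from its p orbital), so the π system is cyclic and fully conjugated.
π-electron count: 4 × 2 = 8 from the double-bond units + 2 from the Se atom = 10.
That gives a 4n+2 count (10, n = 2).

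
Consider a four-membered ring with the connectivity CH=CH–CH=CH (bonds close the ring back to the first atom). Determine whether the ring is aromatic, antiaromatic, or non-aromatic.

All ring atoms are sp² and supply a p orbital to the ring (each doubly-bonded ring atom is sp² with one p-orbital electron); the conjugation is uninterrupted.
Tallying contributions gives 2 × 2 = 4 from the 2 double-bond units.
4 = 4(1); a planar, fully conjugated 4n system is antiaromatic.
(The species described is cyclobutadiene.)

Antiaromatic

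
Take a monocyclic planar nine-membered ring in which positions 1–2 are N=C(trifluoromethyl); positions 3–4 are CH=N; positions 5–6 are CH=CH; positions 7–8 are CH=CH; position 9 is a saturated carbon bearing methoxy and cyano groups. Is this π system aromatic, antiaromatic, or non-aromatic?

Non-aromatic

The C(methoxy)(cyano) position has four σ bonds — that saturated carbon is sp³ and has no p orbital in the ring π system — so the cyclic conjugation is interrupted.
Without a continuous loop of overlapping p orbitals the Hückel electron count never comes into play.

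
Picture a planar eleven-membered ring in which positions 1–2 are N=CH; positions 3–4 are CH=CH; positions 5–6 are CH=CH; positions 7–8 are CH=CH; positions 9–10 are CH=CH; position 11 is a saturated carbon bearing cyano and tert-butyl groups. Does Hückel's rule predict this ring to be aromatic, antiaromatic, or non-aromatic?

At the C(cyano)(tert-butyl) position, that saturated carbon is sp³ and has no p orbital in the ring π system; the ring's p-orbital overlap is broken there.
A ring that is not fully conjugated cannot be aromatic or antiaromatic regardless of its π-electron count.

Non-aromatic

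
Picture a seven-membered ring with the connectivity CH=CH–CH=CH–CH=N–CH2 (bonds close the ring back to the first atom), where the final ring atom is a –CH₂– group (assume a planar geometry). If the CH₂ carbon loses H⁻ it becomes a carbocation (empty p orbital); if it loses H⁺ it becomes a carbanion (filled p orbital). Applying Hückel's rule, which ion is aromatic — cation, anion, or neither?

In both ions every ring atom is sp² and contributes a p orbital, so both rings are fully conjugated.
Cation: 3 × 2 + 0 = 6 π electrons → 4(1)+2, aromatic.
Anion: 3 × 2 + 2 = 8 π electrons → 4(2), antiaromatic.

The cation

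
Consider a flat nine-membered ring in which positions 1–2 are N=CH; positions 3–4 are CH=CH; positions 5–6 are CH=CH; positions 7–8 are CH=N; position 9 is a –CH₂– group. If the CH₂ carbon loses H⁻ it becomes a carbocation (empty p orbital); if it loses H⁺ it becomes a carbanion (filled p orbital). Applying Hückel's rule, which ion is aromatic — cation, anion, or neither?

The anion

Once that carbon is sp², every ring atom has a p orbital and both ions are fully conjugated.
Cation: 4 × 2 + 0 = 8 π electrons → 4(2), antiaromatic.
Anion: 4 × 2 + 2 = 10 π electrons → 4(2)+2, aromatic.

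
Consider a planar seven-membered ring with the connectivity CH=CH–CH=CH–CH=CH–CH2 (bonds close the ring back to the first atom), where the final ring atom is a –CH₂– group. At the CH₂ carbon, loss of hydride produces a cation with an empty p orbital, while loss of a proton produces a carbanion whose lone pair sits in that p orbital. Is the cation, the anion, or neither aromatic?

The cation

Both ions have a continuous loop of p orbitals — each ring atom is sp².
Cation: 3 × 2 + 0 = 6 π electrons → 4(1)+2, aromatic.
Anion: 3 × 2 + 2 = 8 π electrons → 4(2), antiaromatic.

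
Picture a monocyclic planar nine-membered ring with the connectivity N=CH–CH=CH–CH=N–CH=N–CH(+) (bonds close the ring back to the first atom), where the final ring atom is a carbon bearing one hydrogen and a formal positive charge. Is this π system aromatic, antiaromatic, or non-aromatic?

All ring atoms are sp² and supply a p orbital to the ring (each doubly-bonded ring atom is sp² with one p-orbital electron; each =N– nitrogen is pyridine-type (lone pair in the sp² plane, one electron in the p orbital); the carbocation has an empty p orbital); the conjugation is uninterrupted.
π-electron count: 4 × 2 = 8 from the double-bond units + 0 from the CH(+) atom = 8.
8 is a 4n count (n = 2), so the planar conjugated ring is antiaromatic.

Antiaromatic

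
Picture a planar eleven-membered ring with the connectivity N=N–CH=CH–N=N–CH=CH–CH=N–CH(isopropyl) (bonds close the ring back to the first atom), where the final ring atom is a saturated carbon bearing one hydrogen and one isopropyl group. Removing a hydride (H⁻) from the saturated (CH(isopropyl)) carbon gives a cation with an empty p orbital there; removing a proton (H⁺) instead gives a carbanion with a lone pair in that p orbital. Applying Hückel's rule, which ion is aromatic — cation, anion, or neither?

The cation

In either ion the ring is fully conjugated: every atom, including the new sp² carbon, supplies a p orbital.
Cation: 5 × 2 + 0 = 10 π electrons → 4(2)+2, aromatic.
Anion: 5 × 2 + 2 = 12 π electrons → 4(3), antiaromatic.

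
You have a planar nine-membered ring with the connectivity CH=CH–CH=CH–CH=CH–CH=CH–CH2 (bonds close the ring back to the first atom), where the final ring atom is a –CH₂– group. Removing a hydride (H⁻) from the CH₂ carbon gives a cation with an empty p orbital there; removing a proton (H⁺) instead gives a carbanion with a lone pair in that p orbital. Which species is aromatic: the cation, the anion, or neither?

Both ions have a continuous loop of p orbitals — each ring atom is sp².
Cation: 4 × 2 + 0 = 8 π electrons → 4(2), antiaromatic.
Anion: 4 × 2 + 2 = 10 π electrons → 4(2)+2, aromatic.

The anion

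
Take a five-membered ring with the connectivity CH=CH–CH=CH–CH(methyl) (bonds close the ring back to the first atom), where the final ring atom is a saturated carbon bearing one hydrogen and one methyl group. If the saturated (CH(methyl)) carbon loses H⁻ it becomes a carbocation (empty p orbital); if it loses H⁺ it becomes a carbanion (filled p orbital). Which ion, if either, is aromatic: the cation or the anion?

The anion

In either ion the ring is fully conjugated: every atom, including the new sp² carbon, supplies a p orbital.
Cation: 2 × 2 + 0 = 4 π electrons → 4(1), antiaromatic.
Anion: 2 × 2 + 2 = 6 π electrons → 4(1)+2, aromatic.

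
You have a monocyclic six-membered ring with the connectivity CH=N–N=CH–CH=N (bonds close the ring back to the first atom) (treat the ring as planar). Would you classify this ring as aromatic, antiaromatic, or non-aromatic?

Aromatic

Check conjugation: each doubly-bonded ring atom is sp² with one p-orbital electron; each =N– nitrogen is pyridine-type (lone pair in the sp² plane, one electron in the p orbital) — every position has a p orbital, so the cyclic π system is continuous.
Adding the contributions, 3 × 2 = 6 from the 3 double-bond units.
6 = 4(1) + 2, which satisfies Hückel's 4n+2 rule.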